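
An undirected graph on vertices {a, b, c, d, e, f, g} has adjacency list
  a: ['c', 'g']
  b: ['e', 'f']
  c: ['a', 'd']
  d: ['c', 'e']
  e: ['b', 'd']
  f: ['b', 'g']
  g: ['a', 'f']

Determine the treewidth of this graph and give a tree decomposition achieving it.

The largest bag has 3 vertices, giving width 2; this decomposition certifies tw(G) ≤ 2. Since a–c–d–e–b–f–g–a is a cycle in G, G is not acyclic. Forests are exactly the graphs of treewidth ≤ 1, so tw(G) ≥ 2. Hence tw(G) = 2 exactly.

Treewidth 2.
One optimal decomposition is:
Bags: B1 = {a, c, d}  B2 = {a, d, e}  B3 = {a, b, e}  B4 = {a, b, f}  B5 = {a, f, g}
Tree: B1–B2, B2–B3, B3–B4, B4–B5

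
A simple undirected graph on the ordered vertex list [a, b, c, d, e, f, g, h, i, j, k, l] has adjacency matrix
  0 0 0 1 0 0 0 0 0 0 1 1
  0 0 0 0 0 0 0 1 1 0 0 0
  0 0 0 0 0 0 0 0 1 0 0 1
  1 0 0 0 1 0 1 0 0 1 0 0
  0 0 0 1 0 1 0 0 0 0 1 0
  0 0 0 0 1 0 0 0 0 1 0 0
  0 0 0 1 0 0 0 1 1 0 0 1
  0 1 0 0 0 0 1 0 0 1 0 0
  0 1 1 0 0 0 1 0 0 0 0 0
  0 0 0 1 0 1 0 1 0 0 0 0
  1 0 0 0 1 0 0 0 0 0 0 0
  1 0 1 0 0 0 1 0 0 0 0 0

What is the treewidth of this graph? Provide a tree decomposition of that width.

Every bag has size at most 4, so the width is 4 − 1 = 3 and tw(G) ≤ 3. For the lower bound: the 4 vertex sets {e,f,k}, {j}, {d}, {a,g,h,l} are disjoint, each induces a connected subgraph, and every pair is joined by at least one edge of G. Contracting each set to a single vertex therefore yields K_{4} as a minor, and since treewidth is minor-monotone, tw(G) ≥ tw(K_{4}) = 3. The upper and lower bounds meet at 3, so that is the treewidth.

Treewidth 3.
One such decomposition:
Bags: B1 = {e, f, j, k}  B2 = {d, e, j, k}  B3 = {a, d, j, k}  B4 = {a, d, h, j}  B5 = {a, d, g, h}  B6 = {a, g, h, l}  B7 = {b, g, h, l}  B8 = {b, g, i, l}  B9 = {b, c, i, l}
Tree: B1–B2, B2–B3, B3–B4, B4–B5, B5–B6, B6–B7, B7–B8, B8–B9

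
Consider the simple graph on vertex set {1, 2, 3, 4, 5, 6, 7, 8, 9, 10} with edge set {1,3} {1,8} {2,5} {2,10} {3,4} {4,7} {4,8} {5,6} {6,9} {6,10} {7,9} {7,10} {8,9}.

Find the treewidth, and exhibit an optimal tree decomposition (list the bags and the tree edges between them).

Each bag holds 3 vertices, so the decomposition has width 2, which upper-bounds the treewidth. Since 5–2–10–6–5 is a cycle in G, G is not acyclic. Forests are exactly the graphs of treewidth ≤ 1, so tw(G) ≥ 2. The upper and lower bounds meet at 2, so that is the treewidth.

Treewidth 2.
Bags: B1 = {2, 5, 6}  B2 = {2, 6, 10}  B3 = {6, 9, 10}  B4 = {7, 9, 10}  B5 = {7, 8, 9}  B6 = {4, 7, 8}  B7 = {1, 4, 8}  B8 = {1, 3, 4}
Tree: B1–B2, B2–B3, B3–B4, B4–B5, B5–B6, B6–B7, B7–B8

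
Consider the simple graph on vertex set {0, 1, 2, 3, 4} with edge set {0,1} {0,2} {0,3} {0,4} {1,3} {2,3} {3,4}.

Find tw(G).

2

A width-2 tree decomposition is:
Bags: B1 = {0, 2, 3}  B2 = {0, 1, 3}  B3 = {0, 3, 4}
Tree: B1–B2, B1–B3
Every bag has size at most 3, so the width is 3 − 1 = 2 and tw(G) ≤ 2. Conversely, {0, 1, 3} is a clique of size 3, and the vertices of any clique must share a bag in every tree decomposition; so some bag has ≥ 3 vertices and tw(G) ≥ 2. Therefore the treewidth is 2.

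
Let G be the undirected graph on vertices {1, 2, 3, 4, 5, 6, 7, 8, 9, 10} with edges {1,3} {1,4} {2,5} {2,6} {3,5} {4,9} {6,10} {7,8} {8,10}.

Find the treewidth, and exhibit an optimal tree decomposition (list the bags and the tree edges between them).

Treewidth 1.
One optimal decomposition is:
Bags: B1 = {7, 8}  B2 = {8, 10}  B3 = {6, 10}  B4 = {2, 6}  B5 = {2, 5}  B6 = {3, 5}  B7 = {1, 3}  B8 = {1, 4}  B9 = {4, 9}
Tree: B1–B2, B2–B3, B3–B4, B4–B5, B5–B6, B6–B7, B7–B8, B8–B9

The largest bag has 2 vertices, giving width 1; this decomposition certifies tw(G) ≤ 1. Since G has at least one edge (e.g. 7–8), it is not an edgeless graph, so tw(G) ≥ 1. Combining the bounds, tw(G) = 1.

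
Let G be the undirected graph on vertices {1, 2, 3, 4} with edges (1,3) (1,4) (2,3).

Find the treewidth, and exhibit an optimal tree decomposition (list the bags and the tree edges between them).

Each bag holds 2 vertices, so the decomposition has width 1, which upper-bounds the treewidth. Since G has at least one edge (e.g. 2–3), it is not an edgeless graph, so tw(G) ≥ 1. Combining the bounds, tw(G) = 1.

Treewidth 1.
One such decomposition:
Bags: B1 = {2, 3}  B2 = {1, 3}  B3 = {1, 4}
Tree: B1–B2, B2–B3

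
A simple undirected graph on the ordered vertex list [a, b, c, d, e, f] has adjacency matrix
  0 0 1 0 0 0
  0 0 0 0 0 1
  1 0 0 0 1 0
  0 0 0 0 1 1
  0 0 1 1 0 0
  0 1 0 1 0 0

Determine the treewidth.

1

A width-1 tree decomposition is:
Bags: B1 = {b, f}  B2 = {d, f}  B3 = {d, e}  B4 = {c, e}  B5 = {a, c}
Tree: B1–B2, B2–B3, B3–B4, B4–B5
The largest bag has 2 vertices, giving width 1; this decomposition certifies tw(G) ≤ 1. Any graph with an edge has treewidth ≥ 1, and G has the edge b–f. Therefore the treewidth is 1.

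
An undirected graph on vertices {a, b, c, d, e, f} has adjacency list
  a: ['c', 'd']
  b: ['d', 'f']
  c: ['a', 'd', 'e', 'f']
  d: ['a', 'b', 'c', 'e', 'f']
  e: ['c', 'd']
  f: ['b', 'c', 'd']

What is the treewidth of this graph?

2

A width-2 tree decomposition is:
Bags: B1 = {c, d, f}  B2 = {c, d, e}  B3 = {a, c, d}  B4 = {b, d, f}
Tree: B1–B2, B1–B3, B1–B4
The largest bag has 3 vertices, giving width 2; this decomposition certifies tw(G) ≤ 2. On the other hand G contains the 3-clique {c, d, e}. A clique must lie in a single bag of any decomposition, so no decomposition can have width below 2. Hence tw(G) = 2 exactly.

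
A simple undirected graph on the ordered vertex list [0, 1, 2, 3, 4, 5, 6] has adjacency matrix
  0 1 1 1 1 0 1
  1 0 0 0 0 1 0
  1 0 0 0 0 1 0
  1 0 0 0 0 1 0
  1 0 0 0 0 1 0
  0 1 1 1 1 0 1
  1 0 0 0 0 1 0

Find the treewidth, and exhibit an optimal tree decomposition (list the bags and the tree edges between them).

Treewidth 2.
One such decomposition:
Bags: B1 = {0, 2, 5}  B2 = {0, 1, 5}  B3 = {0, 3, 5}  B4 = {0, 5, 6}  B5 = {0, 4, 5}
Tree: B1–B2, B2–B3, B3–B4, B4–B5

Each bag holds 3 vertices, so the decomposition has width 2, which upper-bounds the treewidth. For the lower bound, G contains the cycle 5–2–0–1–5, so G is not a forest; only forests have treewidth ≤ 1, hence tw(G) ≥ 2. Therefore the treewidth is 2.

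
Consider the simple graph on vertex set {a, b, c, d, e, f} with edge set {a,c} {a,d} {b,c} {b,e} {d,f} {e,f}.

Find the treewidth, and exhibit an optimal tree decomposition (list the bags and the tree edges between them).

Each bag holds 3 vertices, so the decomposition has width 2, which upper-bounds the treewidth. For the lower bound, G contains the cycle e–f–d–a–c–b–e, so G is not a forest; only forests have treewidth ≤ 1, hence tw(G) ≥ 2. Hence tw(G) = 2 exactly.

Treewidth 2.
Bags: B1 = {d, e, f}  B2 = {a, d, e}  B3 = {a, c, e}  B4 = {b, c, e}
Tree: B1–B2, B2–B3, B3–B4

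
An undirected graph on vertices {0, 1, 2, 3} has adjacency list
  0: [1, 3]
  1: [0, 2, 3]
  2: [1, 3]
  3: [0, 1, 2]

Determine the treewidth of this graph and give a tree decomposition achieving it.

Treewidth 2.
One such decomposition:
Bags: B1 = {1, 2, 3}  B2 = {0, 1, 3}
Tree: B1–B2

Every bag has size at most 3, so the width is 3 − 1 = 2 and tw(G) ≤ 2. For the lower bound, the 3 vertices {0, 1, 3} are pairwise adjacent, and any tree decomposition puts a clique entirely inside one bag — forcing width ≥ 2. Combining the bounds, tw(G) = 2.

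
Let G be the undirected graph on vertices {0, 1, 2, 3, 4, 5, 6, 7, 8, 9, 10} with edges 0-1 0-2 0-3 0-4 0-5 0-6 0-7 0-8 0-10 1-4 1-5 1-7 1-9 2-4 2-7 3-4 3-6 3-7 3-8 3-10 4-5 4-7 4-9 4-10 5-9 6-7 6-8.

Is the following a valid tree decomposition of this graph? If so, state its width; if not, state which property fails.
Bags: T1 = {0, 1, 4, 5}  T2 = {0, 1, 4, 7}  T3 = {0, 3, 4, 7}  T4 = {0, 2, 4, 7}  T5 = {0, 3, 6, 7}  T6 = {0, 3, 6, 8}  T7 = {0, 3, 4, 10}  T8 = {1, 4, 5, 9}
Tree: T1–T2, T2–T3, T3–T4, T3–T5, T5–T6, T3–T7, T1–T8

Yes; width 3.

Vertex coverage: the bags together contain {0, 1, 2, 3, 4, 5, 6, 7, 8, 9, 10}, the full vertex set. Edge coverage: each edge of G has both endpoints in at least one bag. Running intersection: for every vertex, the bags containing it form a connected subtree. All three properties hold, so this is a valid tree decomposition of width max|bag| − 1 = 3, and hence tw(G) ≤ 3.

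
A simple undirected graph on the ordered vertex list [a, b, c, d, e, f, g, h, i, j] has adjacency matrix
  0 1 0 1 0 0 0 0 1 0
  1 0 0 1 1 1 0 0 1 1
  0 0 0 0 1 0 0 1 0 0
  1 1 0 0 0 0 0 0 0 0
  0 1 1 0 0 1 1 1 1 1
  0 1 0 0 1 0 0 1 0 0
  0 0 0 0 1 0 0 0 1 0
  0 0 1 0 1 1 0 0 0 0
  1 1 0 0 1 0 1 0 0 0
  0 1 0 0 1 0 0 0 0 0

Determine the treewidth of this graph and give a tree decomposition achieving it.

Treewidth 2.
One optimal decomposition is:
Bags: B1 = {b, e, i}  B2 = {b, e, f}  B3 = {a, b, i}  B4 = {e, f, h}  B5 = {e, g, i}  B6 = {a, b, d}  B7 = {c, e, h}  B8 = {b, e, j}
Tree: B1–B2, B1–B3, B2–B4, B1–B5, B3–B6, B4–B7, B1–B8

The largest bag has 3 vertices, giving width 2; this decomposition certifies tw(G) ≤ 2. On the other hand G contains the 3-clique {a, b, d}. A clique must lie in a single bag of any decomposition, so no decomposition can have width below 2. Therefore the treewidth is 2.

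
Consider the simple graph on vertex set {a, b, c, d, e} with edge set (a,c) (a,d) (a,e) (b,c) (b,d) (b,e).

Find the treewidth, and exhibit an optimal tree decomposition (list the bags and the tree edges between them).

Treewidth 2.
Bags: B1 = {a, b, c}  B2 = {a, b, d}  B3 = {a, b, e}
Tree: B1–B2, B2–B3

Each bag holds 3 vertices, so the decomposition has width 2, which upper-bounds the treewidth. The edges b–c–a–d–b form a cycle, so G is not a tree and its treewidth is at least 2. Combining the bounds, tw(G) = 2.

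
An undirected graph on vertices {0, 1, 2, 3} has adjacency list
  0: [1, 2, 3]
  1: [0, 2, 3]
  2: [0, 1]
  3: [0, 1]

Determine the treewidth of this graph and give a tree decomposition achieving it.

Treewidth 2.
One such decomposition:
Bags: B1 = {0, 1, 3}  B2 = {0, 1, 2}
Tree: B1–B2

Each bag holds 3 vertices, so the decomposition has width 2, which upper-bounds the treewidth. Conversely, {0, 1, 2} is a clique of size 3, and the vertices of any clique must share a bag in every tree decomposition; so some bag has ≥ 3 vertices and tw(G) ≥ 2. Therefore the treewidth is 2.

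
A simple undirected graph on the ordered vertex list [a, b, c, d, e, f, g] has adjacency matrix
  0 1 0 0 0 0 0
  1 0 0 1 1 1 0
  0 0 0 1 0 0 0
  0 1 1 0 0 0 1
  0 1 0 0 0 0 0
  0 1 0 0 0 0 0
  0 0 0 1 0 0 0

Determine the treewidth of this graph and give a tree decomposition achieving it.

Treewidth 1.
One optimal decomposition is:
Bags: B1 = {a, b}  B2 = {b, d}  B3 = {c, d}  B4 = {b, e}  B5 = {d, g}  B6 = {b, f}
Tree: B1–B2, B2–B3, B1–B4, B3–B5, B4–B6

Each bag holds 2 vertices, so the decomposition has width 1, which upper-bounds the treewidth. Any graph with an edge has treewidth ≥ 1, and G has the edge b–a. Hence tw(G) = 1 exactly.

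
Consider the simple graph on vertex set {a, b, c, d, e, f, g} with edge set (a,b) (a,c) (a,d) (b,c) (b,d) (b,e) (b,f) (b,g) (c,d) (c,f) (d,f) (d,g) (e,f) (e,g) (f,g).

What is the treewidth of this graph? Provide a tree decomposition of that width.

Treewidth 3.
One such decomposition:
Bags: B1 = {b, d, f, g}  B2 = {b, c, d, f}  B3 = {b, e, f, g}  B4 = {a, b, c, d}
Tree: B1–B2, B1–B3, B2–B4

The largest bag has 4 vertices, giving width 3; this decomposition certifies tw(G) ≤ 3. On the other hand G contains the 4-clique {b, d, f, g}. A clique must lie in a single bag of any decomposition, so no decomposition can have width below 3. Therefore the treewidth is 3.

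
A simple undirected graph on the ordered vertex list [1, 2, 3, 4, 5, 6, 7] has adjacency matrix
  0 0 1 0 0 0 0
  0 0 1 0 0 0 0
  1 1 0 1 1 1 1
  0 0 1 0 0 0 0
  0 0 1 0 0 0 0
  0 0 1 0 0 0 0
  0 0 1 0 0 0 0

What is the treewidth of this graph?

A width-1 tree decomposition is:
Bags: B1 = {3, 5}  B2 = {1, 3}  B3 = {3, 4}  B4 = {3, 6}  B5 = {3, 7}  B6 = {2, 3}
Tree: B1–B2, B2–B3, B2–B4, B2–B5, B1–B6
The largest bag has 2 vertices, giving width 1; this decomposition certifies tw(G) ≤ 1. Since G has at least one edge (e.g. 3–5), it is not an edgeless graph, so tw(G) ≥ 1. Hence tw(G) = 1 exactly.

1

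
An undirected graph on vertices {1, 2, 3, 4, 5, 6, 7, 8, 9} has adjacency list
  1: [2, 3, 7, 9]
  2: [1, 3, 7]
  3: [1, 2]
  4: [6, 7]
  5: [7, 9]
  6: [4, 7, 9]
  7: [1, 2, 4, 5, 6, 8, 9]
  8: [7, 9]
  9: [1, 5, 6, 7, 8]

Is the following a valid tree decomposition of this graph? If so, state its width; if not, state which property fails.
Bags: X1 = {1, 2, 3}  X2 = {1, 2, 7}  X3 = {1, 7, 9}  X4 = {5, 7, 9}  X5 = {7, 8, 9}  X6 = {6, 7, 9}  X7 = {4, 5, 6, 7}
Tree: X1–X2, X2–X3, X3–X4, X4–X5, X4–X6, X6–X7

A tree decomposition must satisfy three properties: every vertex lies in some bag; for every edge, both endpoints lie together in some bag; and for every vertex, the bags containing it form a connected subtree. Here bags containing vertex 5 are not connected in the tree, so the decomposition is invalid.

No — bags containing vertex 5 are not connected in the tree.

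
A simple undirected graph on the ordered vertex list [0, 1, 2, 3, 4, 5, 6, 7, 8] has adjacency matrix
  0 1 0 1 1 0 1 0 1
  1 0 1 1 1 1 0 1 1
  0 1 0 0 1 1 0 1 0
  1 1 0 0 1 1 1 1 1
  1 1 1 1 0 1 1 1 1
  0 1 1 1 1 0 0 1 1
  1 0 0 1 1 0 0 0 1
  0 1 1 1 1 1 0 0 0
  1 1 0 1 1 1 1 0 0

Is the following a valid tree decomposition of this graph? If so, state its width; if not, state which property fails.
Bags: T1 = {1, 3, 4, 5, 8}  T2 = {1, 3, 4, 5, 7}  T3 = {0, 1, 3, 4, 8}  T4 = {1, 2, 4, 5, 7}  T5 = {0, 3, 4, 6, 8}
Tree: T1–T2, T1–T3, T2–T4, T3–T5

Every vertex of G appears in some bag (union = {0, 1, 2, 3, 4, 5, 6, 7, 8}); every edge is covered by a bag; and for each vertex v the set of bags containing v is connected in the bag tree. The decomposition is therefore valid. The largest bag has 5 vertices, so the width is 4.

Yes; width 4.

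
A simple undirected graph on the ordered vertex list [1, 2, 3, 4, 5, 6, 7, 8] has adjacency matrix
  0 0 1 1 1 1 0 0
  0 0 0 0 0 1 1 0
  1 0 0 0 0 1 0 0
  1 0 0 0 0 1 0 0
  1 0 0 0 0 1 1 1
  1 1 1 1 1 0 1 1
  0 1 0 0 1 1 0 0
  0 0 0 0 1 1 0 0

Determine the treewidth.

A width-2 tree decomposition is:
Bags: B1 = {5, 6, 8}  B2 = {1, 5, 6}  B3 = {1, 4, 6}  B4 = {5, 6, 7}  B5 = {2, 6, 7}  B6 = {1, 3, 6}
Tree: B1–B2, B2–B3, B2–B4, B4–B5, B2–B6
Every bag has size at most 3, so the width is 3 − 1 = 2 and tw(G) ≤ 2. For the lower bound, the 3 vertices {5, 6, 8} are pairwise adjacent, and any tree decomposition puts a clique entirely inside one bag — forcing width ≥ 2. Hence tw(G) = 2 exactly.

2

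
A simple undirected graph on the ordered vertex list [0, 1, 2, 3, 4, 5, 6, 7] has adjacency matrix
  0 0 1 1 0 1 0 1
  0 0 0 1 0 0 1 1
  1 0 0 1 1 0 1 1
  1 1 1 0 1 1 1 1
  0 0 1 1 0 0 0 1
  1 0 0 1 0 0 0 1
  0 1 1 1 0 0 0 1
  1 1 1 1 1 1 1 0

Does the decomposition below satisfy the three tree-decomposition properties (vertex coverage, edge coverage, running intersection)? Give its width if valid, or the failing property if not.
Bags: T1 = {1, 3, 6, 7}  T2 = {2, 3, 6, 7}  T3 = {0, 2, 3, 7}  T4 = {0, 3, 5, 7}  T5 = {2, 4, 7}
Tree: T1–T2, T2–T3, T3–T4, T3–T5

No — edge (3,4) lies in no bag.

A tree decomposition must satisfy three properties: every vertex lies in some bag; for every edge, both endpoints lie together in some bag; and for every vertex, the bags containing it form a connected subtree. Here edge (3,4) lies in no bag, so the decomposition is invalid.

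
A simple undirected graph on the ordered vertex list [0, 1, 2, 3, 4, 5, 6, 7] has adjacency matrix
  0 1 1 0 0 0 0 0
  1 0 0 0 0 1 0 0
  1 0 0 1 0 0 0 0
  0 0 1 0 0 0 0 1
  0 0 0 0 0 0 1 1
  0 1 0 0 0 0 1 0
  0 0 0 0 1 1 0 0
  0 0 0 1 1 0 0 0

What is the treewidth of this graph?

A width-2 tree decomposition is:
Bags: B1 = {4, 6, 7}  B2 = {5, 6, 7}  B3 = {1, 5, 7}  B4 = {0, 1, 7}  B5 = {0, 2, 7}  B6 = {2, 3, 7}
Tree: B1–B2, B2–B3, B3–B4, B4–B5, B5–B6
Every bag has size at most 3, so the width is 3 − 1 = 2 and tw(G) ≤ 2. For the lower bound, G contains the cycle 7–4–6–5–1–0–2–3–7, so G is not a forest; only forests have treewidth ≤ 1, hence tw(G) ≥ 2. Therefore the treewidth is 2.

2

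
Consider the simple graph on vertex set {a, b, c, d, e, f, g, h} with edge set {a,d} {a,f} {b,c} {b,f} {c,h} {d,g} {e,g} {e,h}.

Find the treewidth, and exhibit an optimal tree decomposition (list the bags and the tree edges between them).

Every bag has size at most 3, so the width is 3 − 1 = 2 and tw(G) ≤ 2. Since g–d–a–f–b–c–h–e–g is a cycle in G, G is not acyclic. Forests are exactly the graphs of treewidth ≤ 1, so tw(G) ≥ 2. The upper and lower bounds meet at 2, so that is the treewidth.

Treewidth 2.
One optimal decomposition is:
Bags: B1 = {a, d, g}  B2 = {a, f, g}  B3 = {b, f, g}  B4 = {b, c, g}  B5 = {c, g, h}  B6 = {e, g, h}
Tree: B1–B2, B2–B3, B3–B4, B4–B5, B5–B6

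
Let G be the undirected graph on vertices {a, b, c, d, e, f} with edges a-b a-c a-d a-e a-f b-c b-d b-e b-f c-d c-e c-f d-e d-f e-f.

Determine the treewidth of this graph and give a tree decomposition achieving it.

A single bag containing all 6 vertices is trivially a valid decomposition of width 5. For the lower bound, the 6 vertices {a, b, c, d, e, f} are pairwise adjacent, and any tree decomposition puts a clique entirely inside one bag — forcing width ≥ 5. Hence tw(G) = 5 exactly.

Treewidth 5.
One optimal decomposition is:
Bags: B1 = {a, b, c, d, e, f}
Tree: (single bag)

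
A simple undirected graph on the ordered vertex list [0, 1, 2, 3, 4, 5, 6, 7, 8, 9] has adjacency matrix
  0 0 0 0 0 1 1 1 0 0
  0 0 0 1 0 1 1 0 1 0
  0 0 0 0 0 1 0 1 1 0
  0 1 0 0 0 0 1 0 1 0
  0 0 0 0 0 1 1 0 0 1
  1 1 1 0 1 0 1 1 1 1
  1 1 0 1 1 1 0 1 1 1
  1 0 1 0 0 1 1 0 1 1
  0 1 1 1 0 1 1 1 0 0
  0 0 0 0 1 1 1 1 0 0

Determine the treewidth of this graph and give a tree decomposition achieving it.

The largest bag has 4 vertices, giving width 3; this decomposition certifies tw(G) ≤ 3. On the other hand G contains the 4-clique {1, 3, 6, 8}. A clique must lie in a single bag of any decomposition, so no decomposition can have width below 3. Combining the bounds, tw(G) = 3.

Treewidth 3.
Bags: B1 = {1, 3, 6, 8}  B2 = {1, 5, 6, 8}  B3 = {5, 6, 7, 8}  B4 = {5, 6, 7, 9}  B5 = {2, 5, 7, 8}  B6 = {0, 5, 6, 7}  B7 = {4, 5, 6, 9}
Tree: B1–B2, B2–B3, B3–B4, B3–B5, B3–B6, B4–B7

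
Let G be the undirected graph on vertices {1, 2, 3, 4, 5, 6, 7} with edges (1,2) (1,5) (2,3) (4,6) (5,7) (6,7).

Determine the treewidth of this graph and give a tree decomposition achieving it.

Every bag has size at most 2, so the width is 2 − 1 = 1 and tw(G) ≤ 1. G has an edge, so its treewidth is at least 1. The upper and lower bounds meet at 1, so that is the treewidth.

Treewidth 1.
One optimal decomposition is:
Bags: B1 = {4, 6}  B2 = {6, 7}  B3 = {5, 7}  B4 = {1, 5}  B5 = {1, 2}  B6 = {2, 3}
Tree: B1–B2, B2–B3, B3–B4, B4–B5, B5–B6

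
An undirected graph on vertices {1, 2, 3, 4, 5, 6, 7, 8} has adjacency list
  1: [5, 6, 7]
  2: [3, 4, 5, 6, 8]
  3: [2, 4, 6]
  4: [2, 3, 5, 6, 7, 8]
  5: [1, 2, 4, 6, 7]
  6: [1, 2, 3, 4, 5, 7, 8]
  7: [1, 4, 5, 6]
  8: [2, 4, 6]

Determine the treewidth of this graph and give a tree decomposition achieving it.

Treewidth 3.
One such decomposition:
Bags: B1 = {2, 4, 5, 6}  B2 = {2, 4, 6, 8}  B3 = {2, 3, 4, 6}  B4 = {4, 5, 6, 7}  B5 = {1, 5, 6, 7}
Tree: B1–B2, B2–B3, B1–B4, B4–B5

Each bag holds 4 vertices, so the decomposition has width 3, which upper-bounds the treewidth. On the other hand G contains the 4-clique {1, 5, 6, 7}. A clique must lie in a single bag of any decomposition, so no decomposition can have width below 3. The upper and lower bounds meet at 3, so that is the treewidth.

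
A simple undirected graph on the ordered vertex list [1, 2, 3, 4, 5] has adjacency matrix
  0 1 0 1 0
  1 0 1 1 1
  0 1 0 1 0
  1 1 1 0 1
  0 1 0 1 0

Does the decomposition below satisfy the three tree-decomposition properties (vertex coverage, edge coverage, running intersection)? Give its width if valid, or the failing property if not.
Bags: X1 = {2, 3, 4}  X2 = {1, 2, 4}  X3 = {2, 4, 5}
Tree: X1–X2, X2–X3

Yes; width 2.

Vertex coverage: the bags together contain {1, 2, 3, 4, 5}, the full vertex set. Edge coverage: each edge of G has both endpoints in at least one bag. Running intersection: for every vertex, the bags containing it form a connected subtree. All three properties hold, so this is a valid tree decomposition of width max|bag| − 1 = 2, and hence tw(G) ≤ 2.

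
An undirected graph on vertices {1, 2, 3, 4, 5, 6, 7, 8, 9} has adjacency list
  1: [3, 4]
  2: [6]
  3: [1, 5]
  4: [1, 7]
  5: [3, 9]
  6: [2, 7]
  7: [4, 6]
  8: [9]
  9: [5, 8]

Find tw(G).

1

A width-1 tree decomposition is:
Bags: B1 = {2, 6}  B2 = {6, 7}  B3 = {4, 7}  B4 = {1, 4}  B5 = {1, 3}  B6 = {3, 5}  B7 = {5, 9}  B8 = {8, 9}
Tree: B1–B2, B2–B3, B3–B4, B4–B5, B5–B6, B6–B7, B7–B8
Each bag holds 2 vertices, so the decomposition has width 1, which upper-bounds the treewidth. G has an edge, so its treewidth is at least 1. The upper and lower bounds meet at 1, so that is the treewidth.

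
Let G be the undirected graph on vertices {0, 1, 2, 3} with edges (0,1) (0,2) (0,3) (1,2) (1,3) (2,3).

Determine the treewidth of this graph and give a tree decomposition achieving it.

Treewidth 3.
Bags: B1 = {0, 1, 2, 3}
Tree: (single bag)

With just one bag of size 4, the width is 4 − 1 = 3, so tw(G) ≤ 3. On the other hand G contains the 4-clique {0, 1, 2, 3}. A clique must lie in a single bag of any decomposition, so no decomposition can have width below 3. Hence tw(G) = 3 exactly.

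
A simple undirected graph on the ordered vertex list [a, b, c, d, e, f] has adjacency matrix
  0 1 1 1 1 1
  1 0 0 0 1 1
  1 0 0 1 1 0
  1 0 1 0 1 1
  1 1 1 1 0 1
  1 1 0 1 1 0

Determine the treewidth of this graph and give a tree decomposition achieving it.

Every bag has size at most 4, so the width is 4 − 1 = 3 and tw(G) ≤ 3. For the lower bound, the 4 vertices {a, c, d, e} are pairwise adjacent, and any tree decomposition puts a clique entirely inside one bag — forcing width ≥ 3. Therefore the treewidth is 3.

Treewidth 3.
Bags: B1 = {a, d, e, f}  B2 = {a, c, d, e}  B3 = {a, b, e, f}
Tree: B1–B2, B1–B3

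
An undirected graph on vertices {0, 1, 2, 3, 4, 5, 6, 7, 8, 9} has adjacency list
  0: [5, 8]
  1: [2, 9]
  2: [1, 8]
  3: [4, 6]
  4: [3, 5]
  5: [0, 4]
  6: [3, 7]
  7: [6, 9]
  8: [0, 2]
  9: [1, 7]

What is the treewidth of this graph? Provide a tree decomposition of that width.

Every bag has size at most 3, so the width is 3 − 1 = 2 and tw(G) ≤ 2. For the lower bound, G contains the cycle 5–4–3–6–7–9–1–2–8–0–5, so G is not a forest; only forests have treewidth ≤ 1, hence tw(G) ≥ 2. Hence tw(G) = 2 exactly.

Treewidth 2.
One such decomposition:
Bags: B1 = {3, 4, 5}  B2 = {3, 5, 6}  B3 = {5, 6, 7}  B4 = {5, 7, 9}  B5 = {1, 5, 9}  B6 = {1, 2, 5}  B7 = {2, 5, 8}  B8 = {0, 5, 8}
Tree: B1–B2, B2–B3, B3–B4, B4–B5, B5–B6, B6–B7, B7–B8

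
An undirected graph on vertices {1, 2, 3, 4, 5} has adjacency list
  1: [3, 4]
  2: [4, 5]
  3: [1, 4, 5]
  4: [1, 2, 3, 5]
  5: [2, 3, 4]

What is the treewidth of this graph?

2

A width-2 tree decomposition is:
Bags: B1 = {2, 4, 5}  B2 = {3, 4, 5}  B3 = {1, 3, 4}
Tree: B1–B2, B2–B3
Every bag has size at most 3, so the width is 3 − 1 = 2 and tw(G) ≤ 2. For the lower bound, the 3 vertices {2, 4, 5} are pairwise adjacent, and any tree decomposition puts a clique entirely inside one bag — forcing width ≥ 2. Hence tw(G) = 2 exactly.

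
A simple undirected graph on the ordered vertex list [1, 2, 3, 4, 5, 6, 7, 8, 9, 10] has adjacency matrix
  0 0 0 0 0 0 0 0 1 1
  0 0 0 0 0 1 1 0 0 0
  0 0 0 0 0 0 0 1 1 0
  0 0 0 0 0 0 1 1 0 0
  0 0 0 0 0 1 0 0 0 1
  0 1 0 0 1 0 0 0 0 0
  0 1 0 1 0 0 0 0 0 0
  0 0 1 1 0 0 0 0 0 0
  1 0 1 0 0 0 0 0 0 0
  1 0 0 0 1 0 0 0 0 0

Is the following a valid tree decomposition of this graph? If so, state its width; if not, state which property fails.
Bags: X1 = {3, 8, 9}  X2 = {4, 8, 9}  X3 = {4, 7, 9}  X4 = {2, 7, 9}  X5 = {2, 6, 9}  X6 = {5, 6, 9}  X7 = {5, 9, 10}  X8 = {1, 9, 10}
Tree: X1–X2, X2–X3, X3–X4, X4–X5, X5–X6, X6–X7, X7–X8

Yes; width 2.

Vertex coverage: the bags together contain {1, 2, 3, 4, 5, 6, 7, 8, 9, 10}, the full vertex set. Edge coverage: each edge of G has both endpoints in at least one bag. Running intersection: for every vertex, the bags containing it form a connected subtree. All three properties hold, so this is a valid tree decomposition of width max|bag| − 1 = 2, and hence tw(G) ≤ 2.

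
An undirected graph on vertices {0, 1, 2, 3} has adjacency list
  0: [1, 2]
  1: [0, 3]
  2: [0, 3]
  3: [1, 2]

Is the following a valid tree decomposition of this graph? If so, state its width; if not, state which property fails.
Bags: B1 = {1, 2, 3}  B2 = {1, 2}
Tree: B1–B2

No — vertex 0 appears in no bag.

A tree decomposition must satisfy three properties: every vertex lies in some bag; for every edge, both endpoints lie together in some bag; and for every vertex, the bags containing it form a connected subtree. Here vertex 0 appears in no bag, so the decomposition is invalid.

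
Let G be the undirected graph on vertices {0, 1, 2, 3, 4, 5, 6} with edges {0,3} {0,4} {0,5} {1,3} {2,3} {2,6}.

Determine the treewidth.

1

A width-1 tree decomposition is:
Bags: B1 = {0, 3}  B2 = {2, 3}  B3 = {1, 3}  B4 = {0, 4}  B5 = {2, 6}  B6 = {0, 5}
Tree: B1–B2, B2–B3, B1–B4, B2–B5, B1–B6
Each bag holds 2 vertices, so the decomposition has width 1, which upper-bounds the treewidth. Any graph with an edge has treewidth ≥ 1, and G has the edge 3–0. Therefore the treewidth is 1.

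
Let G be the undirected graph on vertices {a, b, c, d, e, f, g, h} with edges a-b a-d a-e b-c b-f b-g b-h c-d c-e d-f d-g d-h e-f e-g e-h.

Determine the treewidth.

3

A width-3 tree decomposition is:
Bags: B1 = {b, d, e, g}  B2 = {b, d, e, h}  B3 = {b, c, d, e}  B4 = {a, b, d, e}  B5 = {b, d, e, f}
Tree: B1–B2, B2–B3, B3–B4, B4–B5
Each bag holds 4 vertices, so the decomposition has width 3, which upper-bounds the treewidth. For the lower bound: the 4 vertex sets {e,g}, {b,h}, {d}, {c} are disjoint, each induces a connected subgraph, and every pair is joined by at least one edge of G. Contracting each set to a single vertex therefore yields K_{4} as a minor, and since treewidth is minor-monotone, tw(G) ≥ tw(K_{4}) = 3. Combining the bounds, tw(G) = 3.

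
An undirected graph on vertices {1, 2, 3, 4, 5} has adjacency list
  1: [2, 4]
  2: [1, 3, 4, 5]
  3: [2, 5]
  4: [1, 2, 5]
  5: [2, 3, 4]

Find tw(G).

A width-2 tree decomposition is:
Bags: B1 = {2, 3, 5}  B2 = {2, 4, 5}  B3 = {1, 2, 4}
Tree: B1–B2, B2–B3
The largest bag has 3 vertices, giving width 2; this decomposition certifies tw(G) ≤ 2. Conversely, {2, 3, 5} is a clique of size 3, and the vertices of any clique must share a bag in every tree decomposition; so some bag has ≥ 3 vertices and tw(G) ≥ 2. Combining the bounds, tw(G) = 2.

2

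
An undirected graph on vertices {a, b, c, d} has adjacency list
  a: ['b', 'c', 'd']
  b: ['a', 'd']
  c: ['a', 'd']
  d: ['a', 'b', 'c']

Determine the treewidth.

A width-2 tree decomposition is:
Bags: B1 = {a, b, d}  B2 = {a, c, d}
Tree: B1–B2
Each bag holds 3 vertices, so the decomposition has width 2, which upper-bounds the treewidth. On the other hand G contains the 3-clique {a, c, d}. A clique must lie in a single bag of any decomposition, so no decomposition can have width below 2. Hence tw(G) = 2 exactly.

2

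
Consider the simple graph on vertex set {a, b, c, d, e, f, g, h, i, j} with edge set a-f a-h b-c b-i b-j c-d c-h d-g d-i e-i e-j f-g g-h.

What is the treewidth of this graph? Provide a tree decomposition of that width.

Every bag has size at most 3, so the width is 3 − 1 = 2 and tw(G) ≤ 2. For the lower bound, G contains the cycle a–f–g–h–a, so G is not a forest; only forests have treewidth ≤ 1, hence tw(G) ≥ 2. The upper and lower bounds meet at 2, so that is the treewidth.

Treewidth 2.
One such decomposition:
Bags: B1 = {a, f, h}  B2 = {f, g, h}  B3 = {c, g, h}  B4 = {c, d, g}  B5 = {b, c, d}  B6 = {b, d, i}  B7 = {b, i, j}  B8 = {e, i, j}
Tree: B1–B2, B2–B3, B3–B4, B4–B5, B5–B6, B6–B7, B7–B8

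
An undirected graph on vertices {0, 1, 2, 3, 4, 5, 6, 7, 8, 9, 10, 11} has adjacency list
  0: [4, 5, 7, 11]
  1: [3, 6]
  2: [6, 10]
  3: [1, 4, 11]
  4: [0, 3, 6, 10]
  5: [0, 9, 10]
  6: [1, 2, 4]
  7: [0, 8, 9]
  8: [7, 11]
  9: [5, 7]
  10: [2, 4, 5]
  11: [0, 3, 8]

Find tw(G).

3

A width-3 tree decomposition is:
Bags: B1 = {7, 8, 9, 11}  B2 = {0, 7, 9, 11}  B3 = {0, 5, 9, 11}  B4 = {0, 3, 5, 11}  B5 = {0, 3, 4, 5}  B6 = {3, 4, 5, 10}  B7 = {1, 3, 4, 10}  B8 = {1, 4, 6, 10}  B9 = {1, 2, 6, 10}
Tree: B1–B2, B2–B3, B3–B4, B4–B5, B5–B6, B6–B7, B7–B8, B8–B9
Each bag holds 4 vertices, so the decomposition has width 3, which upper-bounds the treewidth. For the lower bound: the 4 vertex sets {7,8,9}, {11}, {0}, {3,4,5,10} are disjoint, each induces a connected subgraph, and every pair is joined by at least one edge of G. Contracting each set to a single vertex therefore yields K_{4} as a minor, and since treewidth is minor-monotone, tw(G) ≥ tw(K_{4}) = 3. The upper and lower bounds meet at 3, so that is the treewidth.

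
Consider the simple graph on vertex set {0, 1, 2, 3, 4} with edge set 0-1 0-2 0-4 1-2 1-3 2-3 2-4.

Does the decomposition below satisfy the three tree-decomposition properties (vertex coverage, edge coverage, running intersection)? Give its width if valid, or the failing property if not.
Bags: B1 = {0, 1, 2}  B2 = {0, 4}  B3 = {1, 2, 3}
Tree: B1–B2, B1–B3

No — edge (2,4) lies in no bag.

A tree decomposition must satisfy three properties: every vertex lies in some bag; for every edge, both endpoints lie together in some bag; and for every vertex, the bags containing it form a connected subtree. Here edge (2,4) lies in no bag, so the decomposition is invalid.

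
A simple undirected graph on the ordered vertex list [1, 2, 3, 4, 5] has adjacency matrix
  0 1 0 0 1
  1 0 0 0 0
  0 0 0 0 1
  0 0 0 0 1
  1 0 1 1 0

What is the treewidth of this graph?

A width-1 tree decomposition is:
Bags: B1 = {3, 5}  B2 = {1, 5}  B3 = {4, 5}  B4 = {1, 2}
Tree: B1–B2, B1–B3, B2–B4
Each bag holds 2 vertices, so the decomposition has width 1, which upper-bounds the treewidth. G has an edge, so its treewidth is at least 1. Hence tw(G) = 1 exactly.

1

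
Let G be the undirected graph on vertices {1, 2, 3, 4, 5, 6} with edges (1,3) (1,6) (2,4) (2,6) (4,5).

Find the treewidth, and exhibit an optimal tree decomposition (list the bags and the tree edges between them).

Treewidth 1.
One optimal decomposition is:
Bags: B1 = {1, 3}  B2 = {1, 6}  B3 = {2, 6}  B4 = {2, 4}  B5 = {4, 5}
Tree: B1–B2, B2–B3, B3–B4, B4–B5

Each bag holds 2 vertices, so the decomposition has width 1, which upper-bounds the treewidth. G has an edge, so its treewidth is at least 1. Therefore the treewidth is 1.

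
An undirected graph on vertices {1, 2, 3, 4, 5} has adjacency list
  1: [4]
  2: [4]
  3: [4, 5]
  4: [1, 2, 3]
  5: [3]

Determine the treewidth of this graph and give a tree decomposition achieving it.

Every bag has size at most 2, so the width is 2 − 1 = 1 and tw(G) ≤ 1. Any graph with an edge has treewidth ≥ 1, and G has the edge 3–4. Hence tw(G) = 1 exactly.

Treewidth 1.
One such decomposition:
Bags: B1 = {3, 4}  B2 = {3, 5}  B3 = {2, 4}  B4 = {1, 4}
Tree: B1–B2, B1–B3, B1–B4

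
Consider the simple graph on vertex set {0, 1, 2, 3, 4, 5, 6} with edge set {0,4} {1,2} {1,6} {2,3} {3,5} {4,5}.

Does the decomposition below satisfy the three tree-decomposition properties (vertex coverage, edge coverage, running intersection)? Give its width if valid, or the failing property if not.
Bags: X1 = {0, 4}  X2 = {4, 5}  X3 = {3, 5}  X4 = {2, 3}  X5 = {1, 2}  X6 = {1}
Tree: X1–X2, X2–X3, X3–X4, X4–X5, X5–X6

No — vertex 6 appears in no bag.

A tree decomposition must satisfy three properties: every vertex lies in some bag; for every edge, both endpoints lie together in some bag; and for every vertex, the bags containing it form a connected subtree. Here vertex 6 appears in no bag, so the decomposition is invalid.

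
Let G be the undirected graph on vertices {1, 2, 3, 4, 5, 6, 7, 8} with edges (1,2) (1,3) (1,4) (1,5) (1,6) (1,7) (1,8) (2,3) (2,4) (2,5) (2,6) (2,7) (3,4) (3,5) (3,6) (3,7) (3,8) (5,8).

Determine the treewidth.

3

A width-3 tree decomposition is:
Bags: B1 = {1, 2, 3, 4}  B2 = {1, 2, 3, 7}  B3 = {1, 2, 3, 5}  B4 = {1, 2, 3, 6}  B5 = {1, 3, 5, 8}
Tree: B1–B2, B1–B3, B2–B4, B3–B5
The largest bag has 4 vertices, giving width 3; this decomposition certifies tw(G) ≤ 3. Conversely, {1, 3, 5, 8} is a clique of size 4, and the vertices of any clique must share a bag in every tree decomposition; so some bag has ≥ 4 vertices and tw(G) ≥ 3. Hence tw(G) = 3 exactly.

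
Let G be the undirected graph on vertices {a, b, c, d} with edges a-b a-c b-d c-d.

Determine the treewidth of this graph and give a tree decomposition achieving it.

Treewidth 2.
Bags: B1 = {a, b, d}  B2 = {a, c, d}
Tree: B1–B2

Each bag holds 3 vertices, so the decomposition has width 2, which upper-bounds the treewidth. For the lower bound, G contains the cycle a–b–d–c–a, so G is not a forest; only forests have treewidth ≤ 1, hence tw(G) ≥ 2. Combining the bounds, tw(G) = 2.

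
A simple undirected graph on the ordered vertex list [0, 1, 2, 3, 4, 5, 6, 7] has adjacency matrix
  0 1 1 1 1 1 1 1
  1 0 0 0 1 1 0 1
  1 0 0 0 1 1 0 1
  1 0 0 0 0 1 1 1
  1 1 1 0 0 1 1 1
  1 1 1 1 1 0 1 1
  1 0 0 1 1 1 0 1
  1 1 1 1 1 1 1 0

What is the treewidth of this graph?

4

A width-4 tree decomposition is:
Bags: B1 = {0, 1, 4, 5, 7}  B2 = {0, 4, 5, 6, 7}  B3 = {0, 2, 4, 5, 7}  B4 = {0, 3, 5, 6, 7}
Tree: B1–B2, B1–B3, B2–B4
Every bag has size at most 5, so the width is 5 − 1 = 4 and tw(G) ≤ 4. On the other hand G contains the 5-clique {0, 3, 5, 6, 7}. A clique must lie in a single bag of any decomposition, so no decomposition can have width below 4. Hence tw(G) = 4 exactly.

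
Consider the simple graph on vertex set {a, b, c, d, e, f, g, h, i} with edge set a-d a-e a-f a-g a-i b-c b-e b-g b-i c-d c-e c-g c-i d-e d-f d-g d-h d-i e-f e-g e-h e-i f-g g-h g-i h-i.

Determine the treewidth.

A width-4 tree decomposition is:
Bags: B1 = {c, d, e, g, i}  B2 = {d, e, g, h, i}  B3 = {a, d, e, g, i}  B4 = {b, c, e, g, i}  B5 = {a, d, e, f, g}
Tree: B1–B2, B1–B3, B1–B4, B3–B5
The largest bag has 5 vertices, giving width 4; this decomposition certifies tw(G) ≤ 4. Conversely, {a, d, e, f, g} is a clique of size 5, and the vertices of any clique must share a bag in every tree decomposition; so some bag has ≥ 5 vertices and tw(G) ≥ 4. The upper and lower bounds meet at 4, so that is the treewidth.

4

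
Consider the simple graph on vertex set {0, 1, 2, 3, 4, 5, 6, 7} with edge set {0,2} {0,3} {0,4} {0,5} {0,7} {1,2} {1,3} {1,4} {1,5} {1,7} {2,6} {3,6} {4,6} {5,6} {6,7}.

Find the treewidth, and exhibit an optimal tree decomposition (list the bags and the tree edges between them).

Treewidth 3.
One such decomposition:
Bags: B1 = {0, 1, 6, 7}  B2 = {0, 1, 5, 6}  B3 = {0, 1, 3, 6}  B4 = {0, 1, 4, 6}  B5 = {0, 1, 2, 6}
Tree: B1–B2, B2–B3, B3–B4, B4–B5

Each bag holds 4 vertices, so the decomposition has width 3, which upper-bounds the treewidth. For the lower bound: the 4 vertex sets {1,7}, {5,6}, {0}, {3} are disjoint, each induces a connected subgraph, and every pair is joined by at least one edge of G. Contracting each set to a single vertex therefore yields K_{4} as a minor, and since treewidth is minor-monotone, tw(G) ≥ tw(K_{4}) = 3. Therefore the treewidth is 3.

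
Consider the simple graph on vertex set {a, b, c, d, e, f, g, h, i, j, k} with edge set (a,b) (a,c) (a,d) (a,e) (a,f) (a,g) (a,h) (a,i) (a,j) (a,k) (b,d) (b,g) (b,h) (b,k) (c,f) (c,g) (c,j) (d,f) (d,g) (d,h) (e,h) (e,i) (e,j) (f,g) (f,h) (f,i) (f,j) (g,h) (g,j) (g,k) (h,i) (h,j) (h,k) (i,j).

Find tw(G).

A width-4 tree decomposition is:
Bags: B1 = {a, b, d, g, h}  B2 = {a, b, g, h, k}  B3 = {a, d, f, g, h}  B4 = {a, f, g, h, j}  B5 = {a, f, h, i, j}  B6 = {a, e, h, i, j}  B7 = {a, c, f, g, j}
Tree: B1–B2, B1–B3, B3–B4, B4–B5, B5–B6, B4–B7
The largest bag has 5 vertices, giving width 4; this decomposition certifies tw(G) ≤ 4. Conversely, {a, d, f, g, h} is a clique of size 5, and the vertices of any clique must share a bag in every tree decomposition; so some bag has ≥ 5 vertices and tw(G) ≥ 4. Combining the bounds, tw(G) = 4.

4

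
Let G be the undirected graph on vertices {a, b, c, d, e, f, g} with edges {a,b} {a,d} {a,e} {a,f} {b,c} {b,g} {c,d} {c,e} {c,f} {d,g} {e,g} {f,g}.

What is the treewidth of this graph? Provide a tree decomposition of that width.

Treewidth 3.
Bags: B1 = {a, b, c, g}  B2 = {a, c, f, g}  B3 = {a, c, e, g}  B4 = {a, c, d, g}
Tree: B1–B2, B2–B3, B3–B4

The largest bag has 4 vertices, giving width 3; this decomposition certifies tw(G) ≤ 3. For the lower bound: the 4 vertex sets {b,c}, {a,f}, {g}, {e} are disjoint, each induces a connected subgraph, and every pair is joined by at least one edge of G. Contracting each set to a single vertex therefore yields K_{4} as a minor, and since treewidth is minor-monotone, tw(G) ≥ tw(K_{4}) = 3. Combining the bounds, tw(G) = 3.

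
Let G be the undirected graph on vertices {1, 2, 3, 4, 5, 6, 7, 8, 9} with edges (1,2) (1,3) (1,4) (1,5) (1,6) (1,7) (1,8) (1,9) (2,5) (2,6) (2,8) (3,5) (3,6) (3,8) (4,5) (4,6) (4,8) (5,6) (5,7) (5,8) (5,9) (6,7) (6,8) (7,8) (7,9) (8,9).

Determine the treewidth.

4

A width-4 tree decomposition is:
Bags: B1 = {1, 2, 5, 6, 8}  B2 = {1, 5, 6, 7, 8}  B3 = {1, 3, 5, 6, 8}  B4 = {1, 4, 5, 6, 8}  B5 = {1, 5, 7, 8, 9}
Tree: B1–B2, B1–B3, B2–B4, B2–B5
The largest bag has 5 vertices, giving width 4; this decomposition certifies tw(G) ≤ 4. Conversely, {1, 5, 7, 8, 9} is a clique of size 5, and the vertices of any clique must share a bag in every tree decomposition; so some bag has ≥ 5 vertices and tw(G) ≥ 4. The upper and lower bounds meet at 4, so that is the treewidth.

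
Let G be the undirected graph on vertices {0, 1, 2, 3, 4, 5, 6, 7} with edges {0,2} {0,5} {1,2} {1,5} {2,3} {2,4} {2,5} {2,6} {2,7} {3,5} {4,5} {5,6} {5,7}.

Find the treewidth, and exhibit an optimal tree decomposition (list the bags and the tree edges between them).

The largest bag has 3 vertices, giving width 2; this decomposition certifies tw(G) ≤ 2. For the lower bound, the 3 vertices {0, 2, 5} are pairwise adjacent, and any tree decomposition puts a clique entirely inside one bag — forcing width ≥ 2. Therefore the treewidth is 2.

Treewidth 2.
One such decomposition:
Bags: B1 = {1, 2, 5}  B2 = {2, 3, 5}  B3 = {2, 5, 6}  B4 = {2, 5, 7}  B5 = {2, 4, 5}  B6 = {0, 2, 5}
Tree: B1–B2, B1–B3, B2–B4, B1–B5, B2–B6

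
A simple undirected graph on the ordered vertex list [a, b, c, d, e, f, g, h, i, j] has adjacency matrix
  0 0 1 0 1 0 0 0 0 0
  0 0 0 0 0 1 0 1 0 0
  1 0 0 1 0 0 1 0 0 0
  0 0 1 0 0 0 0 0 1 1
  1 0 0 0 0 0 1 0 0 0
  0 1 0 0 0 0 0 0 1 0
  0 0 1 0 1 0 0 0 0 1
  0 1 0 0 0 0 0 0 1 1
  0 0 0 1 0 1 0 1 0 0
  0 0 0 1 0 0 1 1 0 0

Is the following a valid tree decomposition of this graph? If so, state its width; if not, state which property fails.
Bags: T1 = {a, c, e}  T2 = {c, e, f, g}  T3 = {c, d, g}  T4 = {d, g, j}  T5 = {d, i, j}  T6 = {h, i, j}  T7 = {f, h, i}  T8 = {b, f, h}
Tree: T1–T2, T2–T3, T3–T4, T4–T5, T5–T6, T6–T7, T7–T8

A tree decomposition must satisfy three properties: every vertex lies in some bag; for every edge, both endpoints lie together in some bag; and for every vertex, the bags containing it form a connected subtree. Here bags containing vertex f are not connected in the tree, so the decomposition is invalid.

No — bags containing vertex f are not connected in the tree.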